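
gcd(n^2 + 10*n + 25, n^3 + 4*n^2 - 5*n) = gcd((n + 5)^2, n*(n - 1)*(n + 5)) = n + 5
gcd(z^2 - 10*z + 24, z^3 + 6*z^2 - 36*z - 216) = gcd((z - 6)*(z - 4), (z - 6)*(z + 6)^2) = z - 6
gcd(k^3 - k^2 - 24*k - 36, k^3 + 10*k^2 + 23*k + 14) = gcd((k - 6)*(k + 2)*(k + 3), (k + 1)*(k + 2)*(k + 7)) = k + 2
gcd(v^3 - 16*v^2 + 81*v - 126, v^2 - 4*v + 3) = v - 3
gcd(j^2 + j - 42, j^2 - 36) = j - 6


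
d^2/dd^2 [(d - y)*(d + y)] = 2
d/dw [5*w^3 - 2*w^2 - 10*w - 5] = 15*w^2 - 4*w - 10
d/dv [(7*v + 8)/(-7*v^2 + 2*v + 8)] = (49*v^2 + 112*v + 40)/(49*v^4 - 28*v^3 - 108*v^2 + 32*v + 64)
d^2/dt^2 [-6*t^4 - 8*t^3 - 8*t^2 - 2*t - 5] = -72*t^2 - 48*t - 16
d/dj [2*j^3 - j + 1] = 6*j^2 - 1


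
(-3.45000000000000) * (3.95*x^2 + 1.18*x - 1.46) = -13.6275*x^2 - 4.071*x + 5.037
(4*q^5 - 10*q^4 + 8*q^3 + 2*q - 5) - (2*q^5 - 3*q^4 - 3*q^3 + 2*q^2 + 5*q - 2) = 2*q^5 - 7*q^4 + 11*q^3 - 2*q^2 - 3*q - 3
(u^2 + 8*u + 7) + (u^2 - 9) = 2*u^2 + 8*u - 2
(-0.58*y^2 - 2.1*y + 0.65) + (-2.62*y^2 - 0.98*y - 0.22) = -3.2*y^2 - 3.08*y + 0.43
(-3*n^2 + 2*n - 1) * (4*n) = -12*n^3 + 8*n^2 - 4*n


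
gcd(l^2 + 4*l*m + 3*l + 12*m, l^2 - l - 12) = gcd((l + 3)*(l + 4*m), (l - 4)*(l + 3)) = l + 3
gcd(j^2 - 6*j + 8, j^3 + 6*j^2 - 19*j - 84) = j - 4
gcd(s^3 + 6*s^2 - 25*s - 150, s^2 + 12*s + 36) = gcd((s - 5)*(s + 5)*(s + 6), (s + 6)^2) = s + 6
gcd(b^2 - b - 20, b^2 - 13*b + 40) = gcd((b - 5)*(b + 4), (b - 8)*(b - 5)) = b - 5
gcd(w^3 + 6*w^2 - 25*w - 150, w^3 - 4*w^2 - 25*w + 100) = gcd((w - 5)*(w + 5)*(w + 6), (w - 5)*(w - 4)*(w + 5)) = w^2 - 25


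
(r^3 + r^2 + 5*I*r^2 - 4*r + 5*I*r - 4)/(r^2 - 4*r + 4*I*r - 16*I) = (r^2 + r*(1 + I) + I)/(r - 4)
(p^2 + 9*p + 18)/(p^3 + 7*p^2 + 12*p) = (p + 6)/(p*(p + 4))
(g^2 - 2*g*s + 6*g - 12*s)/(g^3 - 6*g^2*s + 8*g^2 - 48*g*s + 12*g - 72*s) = (-g + 2*s)/(-g^2 + 6*g*s - 2*g + 12*s)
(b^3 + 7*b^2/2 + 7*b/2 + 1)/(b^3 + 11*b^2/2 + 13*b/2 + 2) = (b + 2)/(b + 4)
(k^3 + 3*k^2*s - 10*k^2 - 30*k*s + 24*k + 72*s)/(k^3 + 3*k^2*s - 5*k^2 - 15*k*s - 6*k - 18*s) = (k - 4)/(k + 1)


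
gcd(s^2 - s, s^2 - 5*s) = s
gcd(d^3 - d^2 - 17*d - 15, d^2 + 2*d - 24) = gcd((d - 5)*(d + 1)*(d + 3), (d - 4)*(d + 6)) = 1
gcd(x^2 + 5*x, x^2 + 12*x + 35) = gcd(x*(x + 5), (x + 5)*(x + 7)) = x + 5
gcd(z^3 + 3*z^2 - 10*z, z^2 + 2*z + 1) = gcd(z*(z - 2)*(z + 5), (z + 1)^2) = 1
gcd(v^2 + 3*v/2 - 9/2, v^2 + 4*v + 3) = v + 3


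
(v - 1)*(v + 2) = v^2 + v - 2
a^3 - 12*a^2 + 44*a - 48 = (a - 6)*(a - 4)*(a - 2)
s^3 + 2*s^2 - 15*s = s*(s - 3)*(s + 5)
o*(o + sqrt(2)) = o^2 + sqrt(2)*o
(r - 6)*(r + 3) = r^2 - 3*r - 18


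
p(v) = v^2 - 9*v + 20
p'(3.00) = -3.00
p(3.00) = 2.00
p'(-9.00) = -27.00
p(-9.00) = 182.00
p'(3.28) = -2.44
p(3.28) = 1.24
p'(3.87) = -1.26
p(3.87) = 0.15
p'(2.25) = -4.50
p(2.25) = 4.81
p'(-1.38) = -11.76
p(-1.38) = 34.32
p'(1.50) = -6.00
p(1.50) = 8.75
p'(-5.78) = -20.56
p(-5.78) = 105.43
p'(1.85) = -5.30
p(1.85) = 6.77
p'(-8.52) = -26.04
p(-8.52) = 169.27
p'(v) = 2*v - 9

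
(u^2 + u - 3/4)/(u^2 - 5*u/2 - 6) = (u - 1/2)/(u - 4)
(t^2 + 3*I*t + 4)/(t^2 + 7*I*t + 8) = (t + 4*I)/(t + 8*I)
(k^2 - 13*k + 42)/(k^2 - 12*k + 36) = (k - 7)/(k - 6)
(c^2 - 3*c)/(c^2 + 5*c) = (c - 3)/(c + 5)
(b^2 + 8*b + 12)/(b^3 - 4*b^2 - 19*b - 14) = (b + 6)/(b^2 - 6*b - 7)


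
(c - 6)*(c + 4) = c^2 - 2*c - 24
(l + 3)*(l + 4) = l^2 + 7*l + 12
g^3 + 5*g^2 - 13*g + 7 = (g - 1)^2*(g + 7)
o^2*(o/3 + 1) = o^3/3 + o^2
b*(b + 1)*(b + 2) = b^3 + 3*b^2 + 2*b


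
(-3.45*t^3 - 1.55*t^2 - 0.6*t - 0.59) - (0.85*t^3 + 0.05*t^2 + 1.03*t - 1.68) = -4.3*t^3 - 1.6*t^2 - 1.63*t + 1.09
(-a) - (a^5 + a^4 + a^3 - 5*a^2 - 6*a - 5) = -a^5 - a^4 - a^3 + 5*a^2 + 5*a + 5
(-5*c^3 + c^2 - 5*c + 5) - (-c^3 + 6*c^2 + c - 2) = -4*c^3 - 5*c^2 - 6*c + 7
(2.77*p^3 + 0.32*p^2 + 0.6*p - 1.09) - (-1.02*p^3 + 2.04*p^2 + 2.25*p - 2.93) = 3.79*p^3 - 1.72*p^2 - 1.65*p + 1.84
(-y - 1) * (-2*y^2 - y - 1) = 2*y^3 + 3*y^2 + 2*y + 1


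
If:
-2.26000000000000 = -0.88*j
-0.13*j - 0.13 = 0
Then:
No Solution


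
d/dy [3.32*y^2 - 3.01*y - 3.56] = 6.64*y - 3.01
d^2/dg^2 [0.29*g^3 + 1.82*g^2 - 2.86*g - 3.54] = 1.74*g + 3.64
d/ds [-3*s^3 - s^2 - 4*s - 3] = -9*s^2 - 2*s - 4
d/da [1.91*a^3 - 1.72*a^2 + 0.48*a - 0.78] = 5.73*a^2 - 3.44*a + 0.48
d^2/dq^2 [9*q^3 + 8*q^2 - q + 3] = 54*q + 16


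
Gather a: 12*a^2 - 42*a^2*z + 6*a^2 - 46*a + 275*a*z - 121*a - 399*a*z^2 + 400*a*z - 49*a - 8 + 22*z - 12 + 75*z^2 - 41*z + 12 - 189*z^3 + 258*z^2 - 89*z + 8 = a^2*(18 - 42*z) + a*(-399*z^2 + 675*z - 216) - 189*z^3 + 333*z^2 - 108*z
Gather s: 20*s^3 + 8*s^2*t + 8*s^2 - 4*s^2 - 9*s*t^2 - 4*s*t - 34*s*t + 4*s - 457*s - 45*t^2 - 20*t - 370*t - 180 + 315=20*s^3 + s^2*(8*t + 4) + s*(-9*t^2 - 38*t - 453) - 45*t^2 - 390*t + 135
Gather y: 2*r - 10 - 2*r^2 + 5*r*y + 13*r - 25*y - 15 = -2*r^2 + 15*r + y*(5*r - 25) - 25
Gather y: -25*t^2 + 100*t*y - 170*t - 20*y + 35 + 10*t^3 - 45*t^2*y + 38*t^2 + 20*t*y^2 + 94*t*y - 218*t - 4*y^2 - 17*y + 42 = 10*t^3 + 13*t^2 - 388*t + y^2*(20*t - 4) + y*(-45*t^2 + 194*t - 37) + 77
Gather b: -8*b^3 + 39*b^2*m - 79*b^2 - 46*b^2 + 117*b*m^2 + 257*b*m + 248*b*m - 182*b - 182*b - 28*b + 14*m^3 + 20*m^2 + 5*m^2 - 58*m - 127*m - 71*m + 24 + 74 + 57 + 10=-8*b^3 + b^2*(39*m - 125) + b*(117*m^2 + 505*m - 392) + 14*m^3 + 25*m^2 - 256*m + 165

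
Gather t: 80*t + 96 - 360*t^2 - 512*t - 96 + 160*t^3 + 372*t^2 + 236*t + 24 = 160*t^3 + 12*t^2 - 196*t + 24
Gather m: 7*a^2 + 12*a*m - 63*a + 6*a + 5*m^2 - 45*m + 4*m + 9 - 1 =7*a^2 - 57*a + 5*m^2 + m*(12*a - 41) + 8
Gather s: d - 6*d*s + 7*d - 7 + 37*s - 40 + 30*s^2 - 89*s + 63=8*d + 30*s^2 + s*(-6*d - 52) + 16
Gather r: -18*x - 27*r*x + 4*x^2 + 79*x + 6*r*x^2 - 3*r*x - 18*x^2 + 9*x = r*(6*x^2 - 30*x) - 14*x^2 + 70*x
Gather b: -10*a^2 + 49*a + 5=-10*a^2 + 49*a + 5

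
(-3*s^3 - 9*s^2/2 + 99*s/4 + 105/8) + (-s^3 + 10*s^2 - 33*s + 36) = -4*s^3 + 11*s^2/2 - 33*s/4 + 393/8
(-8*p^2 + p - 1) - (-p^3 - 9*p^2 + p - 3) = p^3 + p^2 + 2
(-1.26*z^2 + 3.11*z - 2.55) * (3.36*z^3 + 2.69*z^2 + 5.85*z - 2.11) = -4.2336*z^5 + 7.0602*z^4 - 7.5731*z^3 + 13.9926*z^2 - 21.4796*z + 5.3805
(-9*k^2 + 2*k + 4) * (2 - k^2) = 9*k^4 - 2*k^3 - 22*k^2 + 4*k + 8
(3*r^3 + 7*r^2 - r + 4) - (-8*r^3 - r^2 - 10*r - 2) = 11*r^3 + 8*r^2 + 9*r + 6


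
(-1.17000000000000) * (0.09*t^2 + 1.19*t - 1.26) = -0.1053*t^2 - 1.3923*t + 1.4742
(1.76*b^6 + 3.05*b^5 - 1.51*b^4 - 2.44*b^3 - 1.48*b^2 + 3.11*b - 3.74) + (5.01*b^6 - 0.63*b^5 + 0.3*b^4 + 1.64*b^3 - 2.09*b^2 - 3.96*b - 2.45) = 6.77*b^6 + 2.42*b^5 - 1.21*b^4 - 0.8*b^3 - 3.57*b^2 - 0.85*b - 6.19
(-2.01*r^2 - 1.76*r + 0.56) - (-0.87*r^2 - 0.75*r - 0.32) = -1.14*r^2 - 1.01*r + 0.88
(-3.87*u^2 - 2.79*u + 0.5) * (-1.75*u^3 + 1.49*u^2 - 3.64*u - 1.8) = 6.7725*u^5 - 0.8838*u^4 + 9.0547*u^3 + 17.8666*u^2 + 3.202*u - 0.9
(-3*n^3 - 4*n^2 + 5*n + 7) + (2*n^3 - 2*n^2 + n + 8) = -n^3 - 6*n^2 + 6*n + 15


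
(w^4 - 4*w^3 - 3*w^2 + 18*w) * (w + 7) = w^5 + 3*w^4 - 31*w^3 - 3*w^2 + 126*w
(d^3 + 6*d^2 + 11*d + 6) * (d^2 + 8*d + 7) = d^5 + 14*d^4 + 66*d^3 + 136*d^2 + 125*d + 42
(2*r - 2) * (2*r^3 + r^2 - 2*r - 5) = 4*r^4 - 2*r^3 - 6*r^2 - 6*r + 10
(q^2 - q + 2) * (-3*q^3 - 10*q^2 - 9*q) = -3*q^5 - 7*q^4 - 5*q^3 - 11*q^2 - 18*q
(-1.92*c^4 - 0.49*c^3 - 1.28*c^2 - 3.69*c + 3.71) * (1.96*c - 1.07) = -3.7632*c^5 + 1.094*c^4 - 1.9845*c^3 - 5.8628*c^2 + 11.2199*c - 3.9697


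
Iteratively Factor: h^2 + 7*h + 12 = (h + 4)*(h + 3)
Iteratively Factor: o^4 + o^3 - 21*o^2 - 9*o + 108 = (o + 3)*(o^3 - 2*o^2 - 15*o + 36) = (o + 3)*(o + 4)*(o^2 - 6*o + 9) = (o - 3)*(o + 3)*(o + 4)*(o - 3)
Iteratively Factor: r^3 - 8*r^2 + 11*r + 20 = (r - 5)*(r^2 - 3*r - 4) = (r - 5)*(r + 1)*(r - 4)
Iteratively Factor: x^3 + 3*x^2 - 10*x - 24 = (x - 3)*(x^2 + 6*x + 8) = (x - 3)*(x + 4)*(x + 2)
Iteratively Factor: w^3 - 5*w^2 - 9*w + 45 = (w - 3)*(w^2 - 2*w - 15) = (w - 5)*(w - 3)*(w + 3)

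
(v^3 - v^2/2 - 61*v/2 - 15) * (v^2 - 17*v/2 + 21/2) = v^5 - 9*v^4 - 63*v^3/4 + 239*v^2 - 771*v/4 - 315/2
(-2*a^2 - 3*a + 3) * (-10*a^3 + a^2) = 20*a^5 + 28*a^4 - 33*a^3 + 3*a^2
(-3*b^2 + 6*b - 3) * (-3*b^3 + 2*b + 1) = 9*b^5 - 18*b^4 + 3*b^3 + 9*b^2 - 3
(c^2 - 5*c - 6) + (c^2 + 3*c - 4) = 2*c^2 - 2*c - 10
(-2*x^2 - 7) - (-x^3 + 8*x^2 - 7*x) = x^3 - 10*x^2 + 7*x - 7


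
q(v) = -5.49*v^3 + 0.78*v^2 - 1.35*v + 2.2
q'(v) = -16.47*v^2 + 1.56*v - 1.35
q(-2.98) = 158.43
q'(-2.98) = -152.26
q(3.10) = -158.04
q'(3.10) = -154.79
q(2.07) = -45.95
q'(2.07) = -68.69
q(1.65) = -22.57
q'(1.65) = -43.62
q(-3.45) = 241.58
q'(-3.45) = -202.77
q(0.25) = 1.83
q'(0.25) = -1.99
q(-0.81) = 6.72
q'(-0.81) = -13.42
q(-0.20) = 2.55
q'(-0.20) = -2.32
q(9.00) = -3948.98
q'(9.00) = -1321.38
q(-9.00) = 4079.74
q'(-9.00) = -1349.46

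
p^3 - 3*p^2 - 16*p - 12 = (p - 6)*(p + 1)*(p + 2)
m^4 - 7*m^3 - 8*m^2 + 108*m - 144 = (m - 6)*(m - 3)*(m - 2)*(m + 4)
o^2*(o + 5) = o^3 + 5*o^2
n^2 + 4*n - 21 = (n - 3)*(n + 7)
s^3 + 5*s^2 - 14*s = s*(s - 2)*(s + 7)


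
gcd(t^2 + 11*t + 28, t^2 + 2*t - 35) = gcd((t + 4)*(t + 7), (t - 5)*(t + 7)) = t + 7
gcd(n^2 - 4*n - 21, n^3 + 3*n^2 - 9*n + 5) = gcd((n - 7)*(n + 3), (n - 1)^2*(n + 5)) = 1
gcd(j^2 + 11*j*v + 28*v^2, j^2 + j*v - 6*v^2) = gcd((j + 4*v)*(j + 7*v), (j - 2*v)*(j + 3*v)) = 1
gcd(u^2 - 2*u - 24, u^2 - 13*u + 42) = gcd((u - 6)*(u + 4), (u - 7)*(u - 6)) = u - 6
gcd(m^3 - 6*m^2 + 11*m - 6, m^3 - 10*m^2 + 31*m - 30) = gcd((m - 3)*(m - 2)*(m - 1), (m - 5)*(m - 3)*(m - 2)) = m^2 - 5*m + 6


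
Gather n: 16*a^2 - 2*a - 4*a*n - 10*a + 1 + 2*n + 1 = 16*a^2 - 12*a + n*(2 - 4*a) + 2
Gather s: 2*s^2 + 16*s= 2*s^2 + 16*s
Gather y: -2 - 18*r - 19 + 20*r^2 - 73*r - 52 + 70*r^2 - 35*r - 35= 90*r^2 - 126*r - 108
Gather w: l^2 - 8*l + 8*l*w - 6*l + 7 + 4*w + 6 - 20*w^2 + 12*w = l^2 - 14*l - 20*w^2 + w*(8*l + 16) + 13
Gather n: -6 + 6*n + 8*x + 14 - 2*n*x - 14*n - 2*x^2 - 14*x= n*(-2*x - 8) - 2*x^2 - 6*x + 8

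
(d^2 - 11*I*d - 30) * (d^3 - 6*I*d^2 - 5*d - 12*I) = d^5 - 17*I*d^4 - 101*d^3 + 223*I*d^2 + 18*d + 360*I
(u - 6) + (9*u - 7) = 10*u - 13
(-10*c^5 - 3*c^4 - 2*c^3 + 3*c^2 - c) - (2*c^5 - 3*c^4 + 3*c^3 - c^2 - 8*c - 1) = -12*c^5 - 5*c^3 + 4*c^2 + 7*c + 1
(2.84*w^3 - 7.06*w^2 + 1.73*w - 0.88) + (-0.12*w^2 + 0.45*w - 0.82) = 2.84*w^3 - 7.18*w^2 + 2.18*w - 1.7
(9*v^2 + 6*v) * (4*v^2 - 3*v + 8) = 36*v^4 - 3*v^3 + 54*v^2 + 48*v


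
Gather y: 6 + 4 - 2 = 8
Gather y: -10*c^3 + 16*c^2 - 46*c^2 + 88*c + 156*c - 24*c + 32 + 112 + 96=-10*c^3 - 30*c^2 + 220*c + 240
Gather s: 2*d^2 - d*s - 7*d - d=2*d^2 - d*s - 8*d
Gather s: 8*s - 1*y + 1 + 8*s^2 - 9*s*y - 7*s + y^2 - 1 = 8*s^2 + s*(1 - 9*y) + y^2 - y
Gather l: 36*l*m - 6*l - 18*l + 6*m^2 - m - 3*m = l*(36*m - 24) + 6*m^2 - 4*m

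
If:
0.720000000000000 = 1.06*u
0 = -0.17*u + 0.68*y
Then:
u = 0.68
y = 0.17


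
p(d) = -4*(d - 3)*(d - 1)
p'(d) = 16 - 8*d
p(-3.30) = -108.36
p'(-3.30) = 42.40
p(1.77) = 3.79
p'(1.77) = 1.84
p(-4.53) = -166.56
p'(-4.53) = 52.24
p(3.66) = -7.02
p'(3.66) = -13.28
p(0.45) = -5.61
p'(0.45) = 12.40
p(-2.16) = -65.22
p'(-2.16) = 33.28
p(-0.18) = -15.01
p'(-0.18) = 17.44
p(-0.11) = -13.81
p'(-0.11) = 16.88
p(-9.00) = -480.00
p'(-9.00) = 88.00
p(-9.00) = -480.00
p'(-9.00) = 88.00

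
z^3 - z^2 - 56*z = z*(z - 8)*(z + 7)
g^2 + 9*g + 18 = (g + 3)*(g + 6)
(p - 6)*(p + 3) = p^2 - 3*p - 18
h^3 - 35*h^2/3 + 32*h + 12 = (h - 6)^2*(h + 1/3)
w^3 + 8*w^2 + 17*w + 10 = (w + 1)*(w + 2)*(w + 5)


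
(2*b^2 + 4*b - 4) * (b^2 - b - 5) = 2*b^4 + 2*b^3 - 18*b^2 - 16*b + 20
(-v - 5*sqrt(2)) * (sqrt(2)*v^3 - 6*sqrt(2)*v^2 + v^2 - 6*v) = -sqrt(2)*v^4 - 11*v^3 + 6*sqrt(2)*v^3 - 5*sqrt(2)*v^2 + 66*v^2 + 30*sqrt(2)*v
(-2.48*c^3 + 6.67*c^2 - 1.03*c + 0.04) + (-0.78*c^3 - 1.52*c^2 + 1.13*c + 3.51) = -3.26*c^3 + 5.15*c^2 + 0.0999999999999999*c + 3.55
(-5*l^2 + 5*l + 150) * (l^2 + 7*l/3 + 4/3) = -5*l^4 - 20*l^3/3 + 155*l^2 + 1070*l/3 + 200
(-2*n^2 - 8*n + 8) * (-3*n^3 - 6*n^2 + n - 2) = 6*n^5 + 36*n^4 + 22*n^3 - 52*n^2 + 24*n - 16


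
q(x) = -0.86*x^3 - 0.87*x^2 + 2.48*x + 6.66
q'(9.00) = -222.16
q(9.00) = -668.43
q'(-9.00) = -190.84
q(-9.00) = 540.81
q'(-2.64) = -10.91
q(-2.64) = 9.87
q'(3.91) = -43.77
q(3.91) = -48.35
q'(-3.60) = -24.69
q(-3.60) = 26.58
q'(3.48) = -34.82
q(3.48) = -31.49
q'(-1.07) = 1.39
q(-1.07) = 4.06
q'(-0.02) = 2.51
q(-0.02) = 6.61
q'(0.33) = 1.62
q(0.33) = 7.35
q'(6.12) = -104.80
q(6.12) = -207.88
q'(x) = -2.58*x^2 - 1.74*x + 2.48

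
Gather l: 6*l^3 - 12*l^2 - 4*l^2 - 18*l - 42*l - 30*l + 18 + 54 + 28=6*l^3 - 16*l^2 - 90*l + 100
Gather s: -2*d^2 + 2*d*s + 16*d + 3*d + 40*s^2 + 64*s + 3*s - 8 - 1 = -2*d^2 + 19*d + 40*s^2 + s*(2*d + 67) - 9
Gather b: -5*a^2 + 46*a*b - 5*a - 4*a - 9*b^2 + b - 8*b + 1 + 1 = -5*a^2 - 9*a - 9*b^2 + b*(46*a - 7) + 2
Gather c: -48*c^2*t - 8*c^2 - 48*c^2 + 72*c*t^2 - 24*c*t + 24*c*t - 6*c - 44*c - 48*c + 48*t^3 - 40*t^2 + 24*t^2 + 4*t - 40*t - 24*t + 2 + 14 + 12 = c^2*(-48*t - 56) + c*(72*t^2 - 98) + 48*t^3 - 16*t^2 - 60*t + 28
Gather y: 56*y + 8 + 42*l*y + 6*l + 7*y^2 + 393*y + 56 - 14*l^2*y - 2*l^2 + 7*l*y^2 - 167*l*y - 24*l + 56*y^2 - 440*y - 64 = -2*l^2 - 18*l + y^2*(7*l + 63) + y*(-14*l^2 - 125*l + 9)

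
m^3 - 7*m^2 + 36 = (m - 6)*(m - 3)*(m + 2)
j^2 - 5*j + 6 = (j - 3)*(j - 2)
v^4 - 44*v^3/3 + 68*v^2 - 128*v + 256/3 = (v - 8)*(v - 8/3)*(v - 2)^2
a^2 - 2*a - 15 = (a - 5)*(a + 3)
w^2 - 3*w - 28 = (w - 7)*(w + 4)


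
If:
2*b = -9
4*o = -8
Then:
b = -9/2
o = -2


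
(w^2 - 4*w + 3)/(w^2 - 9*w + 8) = (w - 3)/(w - 8)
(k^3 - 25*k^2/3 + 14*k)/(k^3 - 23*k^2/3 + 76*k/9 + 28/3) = 3*k/(3*k + 2)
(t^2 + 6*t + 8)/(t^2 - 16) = (t + 2)/(t - 4)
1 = 1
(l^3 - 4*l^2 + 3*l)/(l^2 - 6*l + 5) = l*(l - 3)/(l - 5)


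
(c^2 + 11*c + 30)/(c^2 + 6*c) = (c + 5)/c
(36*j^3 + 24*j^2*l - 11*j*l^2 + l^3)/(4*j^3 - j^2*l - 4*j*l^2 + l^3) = (36*j^2 - 12*j*l + l^2)/(4*j^2 - 5*j*l + l^2)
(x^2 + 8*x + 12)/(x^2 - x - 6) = (x + 6)/(x - 3)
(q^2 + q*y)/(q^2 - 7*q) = (q + y)/(q - 7)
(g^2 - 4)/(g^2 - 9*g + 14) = (g + 2)/(g - 7)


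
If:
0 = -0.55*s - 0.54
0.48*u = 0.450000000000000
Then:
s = -0.98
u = 0.94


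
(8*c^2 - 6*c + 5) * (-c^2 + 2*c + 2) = -8*c^4 + 22*c^3 - c^2 - 2*c + 10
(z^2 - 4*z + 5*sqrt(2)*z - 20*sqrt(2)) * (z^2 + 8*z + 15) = z^4 + 4*z^3 + 5*sqrt(2)*z^3 - 17*z^2 + 20*sqrt(2)*z^2 - 85*sqrt(2)*z - 60*z - 300*sqrt(2)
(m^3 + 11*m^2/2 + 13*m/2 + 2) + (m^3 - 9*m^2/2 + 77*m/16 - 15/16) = 2*m^3 + m^2 + 181*m/16 + 17/16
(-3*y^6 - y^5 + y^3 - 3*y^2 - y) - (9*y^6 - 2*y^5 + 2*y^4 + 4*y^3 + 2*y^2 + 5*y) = -12*y^6 + y^5 - 2*y^4 - 3*y^3 - 5*y^2 - 6*y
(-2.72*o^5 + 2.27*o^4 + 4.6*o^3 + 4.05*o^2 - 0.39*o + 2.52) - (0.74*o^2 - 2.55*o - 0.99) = -2.72*o^5 + 2.27*o^4 + 4.6*o^3 + 3.31*o^2 + 2.16*o + 3.51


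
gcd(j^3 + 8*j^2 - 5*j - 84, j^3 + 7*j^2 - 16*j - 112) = j^2 + 11*j + 28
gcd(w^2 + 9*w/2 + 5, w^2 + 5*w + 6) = w + 2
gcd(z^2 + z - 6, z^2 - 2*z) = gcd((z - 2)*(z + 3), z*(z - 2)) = z - 2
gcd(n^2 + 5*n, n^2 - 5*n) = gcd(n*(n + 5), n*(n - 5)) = n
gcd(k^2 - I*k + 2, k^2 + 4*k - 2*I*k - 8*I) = k - 2*I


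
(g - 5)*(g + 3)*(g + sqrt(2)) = g^3 - 2*g^2 + sqrt(2)*g^2 - 15*g - 2*sqrt(2)*g - 15*sqrt(2)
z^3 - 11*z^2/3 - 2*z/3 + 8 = (z - 3)*(z - 2)*(z + 4/3)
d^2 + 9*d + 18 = (d + 3)*(d + 6)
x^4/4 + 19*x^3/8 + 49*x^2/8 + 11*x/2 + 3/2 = (x/2 + 1/4)*(x/2 + 1)*(x + 1)*(x + 6)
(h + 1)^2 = h^2 + 2*h + 1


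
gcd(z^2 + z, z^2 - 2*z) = z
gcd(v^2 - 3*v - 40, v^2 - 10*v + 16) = v - 8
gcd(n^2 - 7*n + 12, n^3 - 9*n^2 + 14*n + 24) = n - 4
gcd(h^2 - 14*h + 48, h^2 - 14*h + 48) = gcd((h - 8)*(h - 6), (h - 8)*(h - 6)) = h^2 - 14*h + 48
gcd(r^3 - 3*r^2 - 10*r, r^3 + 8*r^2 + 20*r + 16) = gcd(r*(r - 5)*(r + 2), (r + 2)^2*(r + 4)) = r + 2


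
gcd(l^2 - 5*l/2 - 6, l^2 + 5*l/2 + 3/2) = l + 3/2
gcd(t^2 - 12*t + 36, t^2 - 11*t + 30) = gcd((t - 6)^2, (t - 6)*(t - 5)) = t - 6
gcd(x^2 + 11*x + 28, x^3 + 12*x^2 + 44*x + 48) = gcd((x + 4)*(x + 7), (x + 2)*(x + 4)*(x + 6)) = x + 4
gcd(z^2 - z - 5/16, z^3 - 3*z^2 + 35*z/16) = z - 5/4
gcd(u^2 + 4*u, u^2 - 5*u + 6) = 1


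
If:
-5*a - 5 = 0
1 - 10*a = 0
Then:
No Solution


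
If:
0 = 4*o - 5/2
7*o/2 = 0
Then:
No Solution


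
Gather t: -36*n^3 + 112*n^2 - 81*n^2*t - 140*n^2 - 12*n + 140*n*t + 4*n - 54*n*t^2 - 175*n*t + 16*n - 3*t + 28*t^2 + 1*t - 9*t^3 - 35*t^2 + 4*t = -36*n^3 - 28*n^2 + 8*n - 9*t^3 + t^2*(-54*n - 7) + t*(-81*n^2 - 35*n + 2)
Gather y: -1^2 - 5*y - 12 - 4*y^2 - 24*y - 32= -4*y^2 - 29*y - 45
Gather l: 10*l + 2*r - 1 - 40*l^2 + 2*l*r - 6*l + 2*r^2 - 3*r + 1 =-40*l^2 + l*(2*r + 4) + 2*r^2 - r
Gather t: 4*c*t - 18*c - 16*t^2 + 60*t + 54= -18*c - 16*t^2 + t*(4*c + 60) + 54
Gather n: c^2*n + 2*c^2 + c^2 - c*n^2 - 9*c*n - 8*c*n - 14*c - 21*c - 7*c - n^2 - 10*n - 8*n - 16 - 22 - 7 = 3*c^2 - 42*c + n^2*(-c - 1) + n*(c^2 - 17*c - 18) - 45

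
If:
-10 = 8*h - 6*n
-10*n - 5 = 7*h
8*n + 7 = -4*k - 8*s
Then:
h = -65/61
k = -2*s - 547/244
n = 15/61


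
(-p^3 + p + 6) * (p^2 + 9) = -p^5 - 8*p^3 + 6*p^2 + 9*p + 54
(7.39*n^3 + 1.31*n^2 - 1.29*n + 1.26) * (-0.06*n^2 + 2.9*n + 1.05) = -0.4434*n^5 + 21.3524*n^4 + 11.6359*n^3 - 2.4411*n^2 + 2.2995*n + 1.323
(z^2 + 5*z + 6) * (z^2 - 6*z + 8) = z^4 - z^3 - 16*z^2 + 4*z + 48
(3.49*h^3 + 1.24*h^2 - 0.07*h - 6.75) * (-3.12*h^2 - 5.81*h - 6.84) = -10.8888*h^5 - 24.1457*h^4 - 30.8576*h^3 + 12.9851*h^2 + 39.6963*h + 46.17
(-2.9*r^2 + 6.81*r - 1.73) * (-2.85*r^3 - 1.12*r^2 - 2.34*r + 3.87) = 8.265*r^5 - 16.1605*r^4 + 4.0893*r^3 - 25.2208*r^2 + 30.4029*r - 6.6951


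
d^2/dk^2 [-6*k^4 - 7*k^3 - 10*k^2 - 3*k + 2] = -72*k^2 - 42*k - 20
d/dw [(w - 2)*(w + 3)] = 2*w + 1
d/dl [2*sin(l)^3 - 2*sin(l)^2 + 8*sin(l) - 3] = 2*(3*sin(l)^2 - 2*sin(l) + 4)*cos(l)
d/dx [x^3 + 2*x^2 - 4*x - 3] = 3*x^2 + 4*x - 4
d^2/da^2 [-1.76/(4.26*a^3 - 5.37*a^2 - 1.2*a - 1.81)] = ((44.9856*a - 18.9024)*(-4.26*a^3 + 5.37*a^2 + 1.2*a + 1.81) + 1.76*(-25.56*a^2 + 21.48*a + 2.4)*(-12.78*a^2 + 10.74*a + 1.2))/(-4.26*a^3 + 5.37*a^2 + 1.2*a + 1.81)^3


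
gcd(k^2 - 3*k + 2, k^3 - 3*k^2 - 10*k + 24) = k - 2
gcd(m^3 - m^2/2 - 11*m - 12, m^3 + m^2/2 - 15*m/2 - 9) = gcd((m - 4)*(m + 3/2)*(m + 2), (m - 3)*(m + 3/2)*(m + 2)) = m^2 + 7*m/2 + 3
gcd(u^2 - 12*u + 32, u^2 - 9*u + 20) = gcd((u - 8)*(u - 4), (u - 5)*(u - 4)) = u - 4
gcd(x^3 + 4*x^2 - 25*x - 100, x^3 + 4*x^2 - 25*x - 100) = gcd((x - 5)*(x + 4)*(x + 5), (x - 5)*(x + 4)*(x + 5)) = x^3 + 4*x^2 - 25*x - 100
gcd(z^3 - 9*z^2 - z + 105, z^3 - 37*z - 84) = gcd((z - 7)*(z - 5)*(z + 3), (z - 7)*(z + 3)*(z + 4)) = z^2 - 4*z - 21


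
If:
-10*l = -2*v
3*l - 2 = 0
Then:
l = 2/3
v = 10/3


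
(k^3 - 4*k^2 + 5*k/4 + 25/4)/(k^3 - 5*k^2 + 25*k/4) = (k + 1)/k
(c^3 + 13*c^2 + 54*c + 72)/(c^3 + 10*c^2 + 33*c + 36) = (c + 6)/(c + 3)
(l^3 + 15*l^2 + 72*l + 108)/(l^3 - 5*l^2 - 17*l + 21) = (l^2 + 12*l + 36)/(l^2 - 8*l + 7)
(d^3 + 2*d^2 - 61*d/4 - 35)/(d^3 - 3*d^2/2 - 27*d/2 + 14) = (d + 5/2)/(d - 1)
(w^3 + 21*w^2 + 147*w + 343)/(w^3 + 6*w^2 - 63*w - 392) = (w + 7)/(w - 8)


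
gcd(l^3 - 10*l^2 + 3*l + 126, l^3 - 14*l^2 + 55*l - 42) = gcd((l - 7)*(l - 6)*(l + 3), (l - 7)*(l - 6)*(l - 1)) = l^2 - 13*l + 42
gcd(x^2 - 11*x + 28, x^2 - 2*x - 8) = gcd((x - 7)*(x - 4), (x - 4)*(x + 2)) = x - 4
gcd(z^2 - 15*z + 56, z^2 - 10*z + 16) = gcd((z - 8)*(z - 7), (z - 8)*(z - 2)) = z - 8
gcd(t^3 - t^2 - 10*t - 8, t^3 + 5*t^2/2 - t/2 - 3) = t + 2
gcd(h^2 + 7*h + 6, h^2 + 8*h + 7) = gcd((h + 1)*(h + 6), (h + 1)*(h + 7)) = h + 1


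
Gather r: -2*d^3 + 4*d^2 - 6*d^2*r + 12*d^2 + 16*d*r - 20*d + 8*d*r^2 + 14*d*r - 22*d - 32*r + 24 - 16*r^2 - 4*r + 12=-2*d^3 + 16*d^2 - 42*d + r^2*(8*d - 16) + r*(-6*d^2 + 30*d - 36) + 36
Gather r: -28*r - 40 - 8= -28*r - 48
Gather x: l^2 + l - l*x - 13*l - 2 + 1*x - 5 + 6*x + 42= l^2 - 12*l + x*(7 - l) + 35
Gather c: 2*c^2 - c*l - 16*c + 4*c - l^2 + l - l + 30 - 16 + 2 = 2*c^2 + c*(-l - 12) - l^2 + 16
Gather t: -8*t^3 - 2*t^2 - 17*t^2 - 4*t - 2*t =-8*t^3 - 19*t^2 - 6*t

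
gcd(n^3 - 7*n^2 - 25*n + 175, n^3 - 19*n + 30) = n + 5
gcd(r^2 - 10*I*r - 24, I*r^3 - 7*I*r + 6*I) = 1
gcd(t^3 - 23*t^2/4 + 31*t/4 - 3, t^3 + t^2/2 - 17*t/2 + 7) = t - 1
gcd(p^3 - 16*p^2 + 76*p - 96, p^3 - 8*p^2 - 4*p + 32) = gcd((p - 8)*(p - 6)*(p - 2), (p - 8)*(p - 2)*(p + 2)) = p^2 - 10*p + 16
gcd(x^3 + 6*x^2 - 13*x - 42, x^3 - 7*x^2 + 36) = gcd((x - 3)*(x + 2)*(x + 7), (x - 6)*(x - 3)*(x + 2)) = x^2 - x - 6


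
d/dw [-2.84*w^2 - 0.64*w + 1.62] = -5.68*w - 0.64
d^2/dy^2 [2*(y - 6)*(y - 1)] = 4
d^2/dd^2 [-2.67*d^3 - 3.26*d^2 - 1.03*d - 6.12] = -16.02*d - 6.52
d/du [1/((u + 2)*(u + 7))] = (-2*u - 9)/(u^4 + 18*u^3 + 109*u^2 + 252*u + 196)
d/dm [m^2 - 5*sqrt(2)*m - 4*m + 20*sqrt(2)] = 2*m - 5*sqrt(2) - 4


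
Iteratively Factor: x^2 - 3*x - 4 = (x - 4)*(x + 1)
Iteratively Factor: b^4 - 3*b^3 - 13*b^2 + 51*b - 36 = (b + 4)*(b^3 - 7*b^2 + 15*b - 9) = (b - 1)*(b + 4)*(b^2 - 6*b + 9) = (b - 3)*(b - 1)*(b + 4)*(b - 3)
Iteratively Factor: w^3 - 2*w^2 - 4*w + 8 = (w - 2)*(w^2 - 4) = (w - 2)^2*(w + 2)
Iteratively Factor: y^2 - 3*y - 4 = (y + 1)*(y - 4)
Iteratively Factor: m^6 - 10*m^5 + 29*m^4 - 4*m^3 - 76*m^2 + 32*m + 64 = (m + 1)*(m^5 - 11*m^4 + 40*m^3 - 44*m^2 - 32*m + 64) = (m - 4)*(m + 1)*(m^4 - 7*m^3 + 12*m^2 + 4*m - 16) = (m - 4)*(m + 1)^2*(m^3 - 8*m^2 + 20*m - 16) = (m - 4)*(m - 2)*(m + 1)^2*(m^2 - 6*m + 8) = (m - 4)*(m - 2)^2*(m + 1)^2*(m - 4)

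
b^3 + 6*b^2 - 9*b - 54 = (b - 3)*(b + 3)*(b + 6)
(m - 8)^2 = m^2 - 16*m + 64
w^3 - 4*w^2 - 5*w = w*(w - 5)*(w + 1)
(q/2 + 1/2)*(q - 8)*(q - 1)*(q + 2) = q^4/2 - 3*q^3 - 17*q^2/2 + 3*q + 8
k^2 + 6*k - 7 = (k - 1)*(k + 7)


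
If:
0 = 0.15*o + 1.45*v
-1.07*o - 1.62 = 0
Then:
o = -1.51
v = 0.16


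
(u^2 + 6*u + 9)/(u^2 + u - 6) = (u + 3)/(u - 2)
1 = 1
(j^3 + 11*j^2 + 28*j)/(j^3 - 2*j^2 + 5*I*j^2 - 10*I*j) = (j^2 + 11*j + 28)/(j^2 + j*(-2 + 5*I) - 10*I)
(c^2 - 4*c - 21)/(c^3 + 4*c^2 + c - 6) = (c - 7)/(c^2 + c - 2)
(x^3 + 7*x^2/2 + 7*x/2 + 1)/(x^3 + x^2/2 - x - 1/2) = (x + 2)/(x - 1)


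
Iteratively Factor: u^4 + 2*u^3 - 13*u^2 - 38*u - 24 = (u + 3)*(u^3 - u^2 - 10*u - 8) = (u - 4)*(u + 3)*(u^2 + 3*u + 2) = (u - 4)*(u + 2)*(u + 3)*(u + 1)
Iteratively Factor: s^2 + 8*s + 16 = (s + 4)*(s + 4)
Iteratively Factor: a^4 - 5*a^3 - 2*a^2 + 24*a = (a)*(a^3 - 5*a^2 - 2*a + 24) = a*(a - 3)*(a^2 - 2*a - 8) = a*(a - 3)*(a + 2)*(a - 4)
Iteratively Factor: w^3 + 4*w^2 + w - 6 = (w - 1)*(w^2 + 5*w + 6) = (w - 1)*(w + 3)*(w + 2)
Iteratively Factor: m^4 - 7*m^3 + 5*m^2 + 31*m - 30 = (m + 2)*(m^3 - 9*m^2 + 23*m - 15) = (m - 1)*(m + 2)*(m^2 - 8*m + 15) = (m - 5)*(m - 1)*(m + 2)*(m - 3)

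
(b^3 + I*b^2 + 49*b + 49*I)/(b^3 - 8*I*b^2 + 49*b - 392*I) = (b + I)/(b - 8*I)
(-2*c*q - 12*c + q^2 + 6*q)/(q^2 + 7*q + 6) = (-2*c + q)/(q + 1)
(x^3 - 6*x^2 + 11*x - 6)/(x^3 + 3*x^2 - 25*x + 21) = (x - 2)/(x + 7)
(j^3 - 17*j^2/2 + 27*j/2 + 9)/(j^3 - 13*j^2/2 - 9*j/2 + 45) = (2*j + 1)/(2*j + 5)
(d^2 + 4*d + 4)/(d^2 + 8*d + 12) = (d + 2)/(d + 6)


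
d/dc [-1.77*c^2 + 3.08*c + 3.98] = 3.08 - 3.54*c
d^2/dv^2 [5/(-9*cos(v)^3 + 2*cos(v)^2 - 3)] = 5*(-(1 - cos(4*v))*(27*cos(v) - 4)^2 + (-27*cos(v) + 16*cos(2*v) - 81*cos(3*v))*(9*cos(v)^3 - 2*cos(v)^2 + 3))/(4*(9*cos(v)^3 - 2*cos(v)^2 + 3)^3)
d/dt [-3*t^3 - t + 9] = -9*t^2 - 1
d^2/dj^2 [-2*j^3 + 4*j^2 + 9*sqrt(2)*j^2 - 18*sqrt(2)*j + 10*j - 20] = -12*j + 8 + 18*sqrt(2)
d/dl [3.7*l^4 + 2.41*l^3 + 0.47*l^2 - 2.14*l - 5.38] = 14.8*l^3 + 7.23*l^2 + 0.94*l - 2.14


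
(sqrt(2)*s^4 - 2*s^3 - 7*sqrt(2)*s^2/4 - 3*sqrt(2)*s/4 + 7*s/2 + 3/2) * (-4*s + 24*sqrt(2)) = -4*sqrt(2)*s^5 + 56*s^4 - 41*sqrt(2)*s^3 - 98*s^2 + 3*sqrt(2)*s^2 - 42*s + 84*sqrt(2)*s + 36*sqrt(2)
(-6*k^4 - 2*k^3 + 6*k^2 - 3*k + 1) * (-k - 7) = 6*k^5 + 44*k^4 + 8*k^3 - 39*k^2 + 20*k - 7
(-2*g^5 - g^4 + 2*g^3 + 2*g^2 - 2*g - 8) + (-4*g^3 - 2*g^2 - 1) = -2*g^5 - g^4 - 2*g^3 - 2*g - 9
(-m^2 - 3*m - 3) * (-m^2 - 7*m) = m^4 + 10*m^3 + 24*m^2 + 21*m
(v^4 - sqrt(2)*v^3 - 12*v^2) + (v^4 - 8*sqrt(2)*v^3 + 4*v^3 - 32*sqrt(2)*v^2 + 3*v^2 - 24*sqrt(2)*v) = 2*v^4 - 9*sqrt(2)*v^3 + 4*v^3 - 32*sqrt(2)*v^2 - 9*v^2 - 24*sqrt(2)*v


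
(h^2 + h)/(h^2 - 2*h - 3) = h/(h - 3)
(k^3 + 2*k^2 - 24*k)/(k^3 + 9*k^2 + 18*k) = (k - 4)/(k + 3)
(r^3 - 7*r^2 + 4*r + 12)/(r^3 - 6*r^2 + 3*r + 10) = (r - 6)/(r - 5)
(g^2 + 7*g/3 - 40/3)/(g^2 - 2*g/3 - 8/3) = (-3*g^2 - 7*g + 40)/(-3*g^2 + 2*g + 8)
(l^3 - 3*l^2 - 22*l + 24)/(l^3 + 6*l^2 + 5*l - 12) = (l - 6)/(l + 3)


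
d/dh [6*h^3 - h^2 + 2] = 2*h*(9*h - 1)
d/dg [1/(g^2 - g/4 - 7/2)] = 4*(1 - 8*g)/(-4*g^2 + g + 14)^2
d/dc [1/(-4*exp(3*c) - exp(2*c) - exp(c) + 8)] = (12*exp(2*c) + 2*exp(c) + 1)*exp(c)/(4*exp(3*c) + exp(2*c) + exp(c) - 8)^2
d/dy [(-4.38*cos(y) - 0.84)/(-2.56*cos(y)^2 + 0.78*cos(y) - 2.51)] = (11.2128*cos(y)^2 + 4.3008*cos(y) - 11.649)*sin(y)/(6.5536*cos(y)^4 - 3.9936*cos(y)^3 + 13.4596*cos(y)^2 - 3.9156*cos(y) + 6.3001)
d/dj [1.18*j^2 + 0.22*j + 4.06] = 2.36*j + 0.22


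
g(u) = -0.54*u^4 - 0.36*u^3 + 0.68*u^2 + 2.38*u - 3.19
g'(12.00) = -3869.30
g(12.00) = -11696.23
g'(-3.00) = 46.90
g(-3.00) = -38.23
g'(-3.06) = 50.00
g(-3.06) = -41.14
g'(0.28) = 2.63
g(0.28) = -2.48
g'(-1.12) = 2.54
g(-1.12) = -5.35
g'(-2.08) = 14.32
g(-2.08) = -12.07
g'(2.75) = -46.97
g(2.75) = -29.87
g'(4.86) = -264.47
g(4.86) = -318.14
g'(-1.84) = 9.68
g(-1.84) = -9.21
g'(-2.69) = 32.95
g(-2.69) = -25.94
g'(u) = -2.16*u^3 - 1.08*u^2 + 1.36*u + 2.38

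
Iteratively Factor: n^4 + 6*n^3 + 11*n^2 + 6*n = (n + 1)*(n^3 + 5*n^2 + 6*n) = (n + 1)*(n + 2)*(n^2 + 3*n) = n*(n + 1)*(n + 2)*(n + 3)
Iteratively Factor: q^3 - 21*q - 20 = (q + 1)*(q^2 - q - 20) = (q - 5)*(q + 1)*(q + 4)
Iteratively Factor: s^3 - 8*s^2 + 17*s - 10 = (s - 5)*(s^2 - 3*s + 2) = (s - 5)*(s - 1)*(s - 2)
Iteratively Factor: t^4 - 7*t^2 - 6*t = (t + 1)*(t^3 - t^2 - 6*t) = (t - 3)*(t + 1)*(t^2 + 2*t) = t*(t - 3)*(t + 1)*(t + 2)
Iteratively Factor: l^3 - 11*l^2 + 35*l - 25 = (l - 5)*(l^2 - 6*l + 5) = (l - 5)^2*(l - 1)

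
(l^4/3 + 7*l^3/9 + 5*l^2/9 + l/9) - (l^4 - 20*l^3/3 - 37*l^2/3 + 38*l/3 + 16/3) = -2*l^4/3 + 67*l^3/9 + 116*l^2/9 - 113*l/9 - 16/3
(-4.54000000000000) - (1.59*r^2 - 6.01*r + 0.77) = -1.59*r^2 + 6.01*r - 5.31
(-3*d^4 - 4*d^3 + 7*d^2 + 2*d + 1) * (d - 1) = -3*d^5 - d^4 + 11*d^3 - 5*d^2 - d - 1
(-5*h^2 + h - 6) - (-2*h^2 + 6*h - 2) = -3*h^2 - 5*h - 4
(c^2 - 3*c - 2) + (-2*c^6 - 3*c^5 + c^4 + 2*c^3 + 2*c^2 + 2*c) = -2*c^6 - 3*c^5 + c^4 + 2*c^3 + 3*c^2 - c - 2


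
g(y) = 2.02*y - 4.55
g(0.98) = -2.57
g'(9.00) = 2.02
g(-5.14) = -14.93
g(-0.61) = -5.78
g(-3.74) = -12.10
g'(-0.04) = 2.02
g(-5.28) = -15.22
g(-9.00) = -22.73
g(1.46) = -1.60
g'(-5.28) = 2.02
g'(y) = 2.02000000000000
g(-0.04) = -4.63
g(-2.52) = -9.64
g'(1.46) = 2.02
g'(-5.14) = 2.02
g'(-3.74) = 2.02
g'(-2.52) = 2.02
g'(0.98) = 2.02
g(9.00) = 13.63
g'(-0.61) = 2.02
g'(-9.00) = 2.02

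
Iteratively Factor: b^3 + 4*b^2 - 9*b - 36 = (b - 3)*(b^2 + 7*b + 12) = (b - 3)*(b + 3)*(b + 4)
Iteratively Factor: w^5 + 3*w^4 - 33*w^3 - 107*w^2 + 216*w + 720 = (w + 4)*(w^4 - w^3 - 29*w^2 + 9*w + 180) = (w + 4)^2*(w^3 - 5*w^2 - 9*w + 45) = (w - 5)*(w + 4)^2*(w^2 - 9) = (w - 5)*(w - 3)*(w + 4)^2*(w + 3)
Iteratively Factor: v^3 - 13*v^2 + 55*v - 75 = (v - 3)*(v^2 - 10*v + 25) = (v - 5)*(v - 3)*(v - 5)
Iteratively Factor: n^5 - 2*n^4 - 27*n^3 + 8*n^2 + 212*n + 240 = (n - 4)*(n^4 + 2*n^3 - 19*n^2 - 68*n - 60) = (n - 4)*(n + 2)*(n^3 - 19*n - 30) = (n - 5)*(n - 4)*(n + 2)*(n^2 + 5*n + 6) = (n - 5)*(n - 4)*(n + 2)*(n + 3)*(n + 2)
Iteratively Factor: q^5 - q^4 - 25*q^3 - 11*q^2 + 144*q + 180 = (q + 3)*(q^4 - 4*q^3 - 13*q^2 + 28*q + 60) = (q + 2)*(q + 3)*(q^3 - 6*q^2 - q + 30) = (q + 2)^2*(q + 3)*(q^2 - 8*q + 15) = (q - 5)*(q + 2)^2*(q + 3)*(q - 3)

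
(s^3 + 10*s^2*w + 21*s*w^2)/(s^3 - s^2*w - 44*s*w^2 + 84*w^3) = s*(s + 3*w)/(s^2 - 8*s*w + 12*w^2)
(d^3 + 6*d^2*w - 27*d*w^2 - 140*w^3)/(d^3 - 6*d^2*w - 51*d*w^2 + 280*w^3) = (-d - 4*w)/(-d + 8*w)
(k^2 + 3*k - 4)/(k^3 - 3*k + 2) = (k + 4)/(k^2 + k - 2)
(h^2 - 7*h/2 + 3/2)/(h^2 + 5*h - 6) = (2*h^2 - 7*h + 3)/(2*(h^2 + 5*h - 6))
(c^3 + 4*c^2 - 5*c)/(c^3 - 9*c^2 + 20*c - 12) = c*(c + 5)/(c^2 - 8*c + 12)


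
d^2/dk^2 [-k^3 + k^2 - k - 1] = 2 - 6*k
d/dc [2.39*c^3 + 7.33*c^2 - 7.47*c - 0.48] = 7.17*c^2 + 14.66*c - 7.47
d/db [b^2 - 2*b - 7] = 2*b - 2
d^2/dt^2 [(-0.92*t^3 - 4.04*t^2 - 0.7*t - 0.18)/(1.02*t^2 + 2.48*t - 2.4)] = (8.88178419700125e-16*t^5 - 7.105427357601e-15*t^4 + 3.16155199999997*t^3 - 27.608112*t^2 - 44.808768*t - 57.969024)/(1.061208*t^6 + 7.740576*t^5 + 11.329344*t^4 - 21.173248*t^3 - 26.65728*t^2 + 42.8544*t - 13.824)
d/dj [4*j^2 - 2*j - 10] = 8*j - 2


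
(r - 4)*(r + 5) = r^2 + r - 20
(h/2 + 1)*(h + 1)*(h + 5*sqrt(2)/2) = h^3/2 + 3*h^2/2 + 5*sqrt(2)*h^2/4 + h + 15*sqrt(2)*h/4 + 5*sqrt(2)/2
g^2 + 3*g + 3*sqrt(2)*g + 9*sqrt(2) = (g + 3)*(g + 3*sqrt(2))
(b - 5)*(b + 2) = b^2 - 3*b - 10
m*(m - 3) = m^2 - 3*m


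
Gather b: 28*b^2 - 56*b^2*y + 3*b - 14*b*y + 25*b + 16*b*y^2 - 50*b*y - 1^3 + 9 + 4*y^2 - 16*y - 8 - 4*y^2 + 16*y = b^2*(28 - 56*y) + b*(16*y^2 - 64*y + 28)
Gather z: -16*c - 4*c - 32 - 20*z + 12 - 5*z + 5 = -20*c - 25*z - 15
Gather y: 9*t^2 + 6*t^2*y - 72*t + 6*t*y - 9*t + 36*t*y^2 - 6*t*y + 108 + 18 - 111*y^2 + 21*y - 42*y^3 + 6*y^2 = 9*t^2 - 81*t - 42*y^3 + y^2*(36*t - 105) + y*(6*t^2 + 21) + 126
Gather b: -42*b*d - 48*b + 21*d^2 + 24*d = b*(-42*d - 48) + 21*d^2 + 24*d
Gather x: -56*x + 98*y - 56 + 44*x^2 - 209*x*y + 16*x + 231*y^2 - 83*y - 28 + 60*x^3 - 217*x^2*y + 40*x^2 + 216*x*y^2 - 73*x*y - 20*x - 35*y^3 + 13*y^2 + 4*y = 60*x^3 + x^2*(84 - 217*y) + x*(216*y^2 - 282*y - 60) - 35*y^3 + 244*y^2 + 19*y - 84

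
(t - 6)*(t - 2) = t^2 - 8*t + 12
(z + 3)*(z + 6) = z^2 + 9*z + 18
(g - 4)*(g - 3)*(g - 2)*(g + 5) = g^4 - 4*g^3 - 19*g^2 + 106*g - 120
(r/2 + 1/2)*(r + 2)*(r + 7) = r^3/2 + 5*r^2 + 23*r/2 + 7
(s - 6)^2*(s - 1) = s^3 - 13*s^2 + 48*s - 36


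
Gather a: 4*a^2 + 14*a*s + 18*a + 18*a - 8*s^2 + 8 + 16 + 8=4*a^2 + a*(14*s + 36) - 8*s^2 + 32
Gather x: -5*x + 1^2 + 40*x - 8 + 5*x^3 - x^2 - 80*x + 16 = 5*x^3 - x^2 - 45*x + 9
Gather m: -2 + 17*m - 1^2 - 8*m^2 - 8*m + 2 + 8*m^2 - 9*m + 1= 0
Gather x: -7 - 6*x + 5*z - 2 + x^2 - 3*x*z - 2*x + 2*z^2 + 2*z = x^2 + x*(-3*z - 8) + 2*z^2 + 7*z - 9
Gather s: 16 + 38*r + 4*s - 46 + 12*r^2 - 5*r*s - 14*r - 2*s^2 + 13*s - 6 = 12*r^2 + 24*r - 2*s^2 + s*(17 - 5*r) - 36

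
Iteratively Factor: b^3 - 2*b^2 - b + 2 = (b - 2)*(b^2 - 1) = (b - 2)*(b - 1)*(b + 1)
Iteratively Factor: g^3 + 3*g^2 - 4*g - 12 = (g + 3)*(g^2 - 4) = (g + 2)*(g + 3)*(g - 2)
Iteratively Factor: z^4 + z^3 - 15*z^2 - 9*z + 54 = (z + 3)*(z^3 - 2*z^2 - 9*z + 18) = (z + 3)^2*(z^2 - 5*z + 6) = (z - 3)*(z + 3)^2*(z - 2)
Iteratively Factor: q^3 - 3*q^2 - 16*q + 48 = (q - 3)*(q^2 - 16) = (q - 4)*(q - 3)*(q + 4)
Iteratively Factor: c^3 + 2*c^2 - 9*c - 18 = (c + 2)*(c^2 - 9) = (c + 2)*(c + 3)*(c - 3)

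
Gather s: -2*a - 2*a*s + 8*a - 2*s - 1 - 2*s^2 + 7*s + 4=6*a - 2*s^2 + s*(5 - 2*a) + 3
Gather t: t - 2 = t - 2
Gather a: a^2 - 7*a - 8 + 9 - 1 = a^2 - 7*a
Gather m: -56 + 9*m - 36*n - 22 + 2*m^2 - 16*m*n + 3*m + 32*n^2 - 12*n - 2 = 2*m^2 + m*(12 - 16*n) + 32*n^2 - 48*n - 80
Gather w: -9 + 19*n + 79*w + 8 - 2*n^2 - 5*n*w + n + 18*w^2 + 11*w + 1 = -2*n^2 + 20*n + 18*w^2 + w*(90 - 5*n)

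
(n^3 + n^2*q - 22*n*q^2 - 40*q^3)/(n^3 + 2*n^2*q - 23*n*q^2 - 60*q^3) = (n + 2*q)/(n + 3*q)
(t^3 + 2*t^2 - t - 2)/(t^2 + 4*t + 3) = (t^2 + t - 2)/(t + 3)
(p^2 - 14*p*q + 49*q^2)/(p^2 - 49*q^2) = (p - 7*q)/(p + 7*q)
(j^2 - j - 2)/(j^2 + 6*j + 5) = (j - 2)/(j + 5)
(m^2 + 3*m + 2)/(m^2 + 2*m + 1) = (m + 2)/(m + 1)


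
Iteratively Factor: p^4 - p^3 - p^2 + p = (p - 1)*(p^3 - p) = p*(p - 1)*(p^2 - 1) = p*(p - 1)*(p + 1)*(p - 1)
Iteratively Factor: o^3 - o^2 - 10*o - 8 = (o - 4)*(o^2 + 3*o + 2) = (o - 4)*(o + 1)*(o + 2)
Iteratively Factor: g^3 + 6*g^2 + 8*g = (g)*(g^2 + 6*g + 8) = g*(g + 2)*(g + 4)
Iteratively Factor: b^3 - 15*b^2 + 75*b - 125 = (b - 5)*(b^2 - 10*b + 25) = (b - 5)^2*(b - 5)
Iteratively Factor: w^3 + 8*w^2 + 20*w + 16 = (w + 2)*(w^2 + 6*w + 8) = (w + 2)*(w + 4)*(w + 2)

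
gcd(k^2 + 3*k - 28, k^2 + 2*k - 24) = k - 4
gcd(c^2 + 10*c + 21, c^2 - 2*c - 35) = 1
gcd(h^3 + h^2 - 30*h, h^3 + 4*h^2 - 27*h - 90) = h^2 + h - 30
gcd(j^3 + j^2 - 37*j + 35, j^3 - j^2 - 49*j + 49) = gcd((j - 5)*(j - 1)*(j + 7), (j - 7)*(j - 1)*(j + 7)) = j^2 + 6*j - 7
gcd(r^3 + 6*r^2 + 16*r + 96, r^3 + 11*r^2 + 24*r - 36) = r + 6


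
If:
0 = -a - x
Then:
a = -x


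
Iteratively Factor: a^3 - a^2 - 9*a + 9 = (a - 1)*(a^2 - 9) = (a - 1)*(a + 3)*(a - 3)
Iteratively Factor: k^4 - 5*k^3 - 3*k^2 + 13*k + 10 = (k - 5)*(k^3 - 3*k - 2) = (k - 5)*(k - 2)*(k^2 + 2*k + 1) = (k - 5)*(k - 2)*(k + 1)*(k + 1)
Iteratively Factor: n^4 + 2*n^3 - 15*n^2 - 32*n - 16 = (n + 1)*(n^3 + n^2 - 16*n - 16) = (n + 1)^2*(n^2 - 16) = (n - 4)*(n + 1)^2*(n + 4)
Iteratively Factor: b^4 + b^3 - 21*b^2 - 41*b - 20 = (b - 5)*(b^3 + 6*b^2 + 9*b + 4) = (b - 5)*(b + 4)*(b^2 + 2*b + 1) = (b - 5)*(b + 1)*(b + 4)*(b + 1)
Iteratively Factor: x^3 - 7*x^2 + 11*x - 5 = (x - 1)*(x^2 - 6*x + 5) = (x - 1)^2*(x - 5)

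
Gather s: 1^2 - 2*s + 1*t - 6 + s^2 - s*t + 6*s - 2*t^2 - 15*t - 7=s^2 + s*(4 - t) - 2*t^2 - 14*t - 12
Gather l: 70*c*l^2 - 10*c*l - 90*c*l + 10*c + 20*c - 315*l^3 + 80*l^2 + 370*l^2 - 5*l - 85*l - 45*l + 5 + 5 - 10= 30*c - 315*l^3 + l^2*(70*c + 450) + l*(-100*c - 135)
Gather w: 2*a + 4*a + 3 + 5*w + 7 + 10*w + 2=6*a + 15*w + 12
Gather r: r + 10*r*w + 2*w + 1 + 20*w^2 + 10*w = r*(10*w + 1) + 20*w^2 + 12*w + 1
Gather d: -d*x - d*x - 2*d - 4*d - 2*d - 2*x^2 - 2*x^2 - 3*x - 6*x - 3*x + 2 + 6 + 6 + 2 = d*(-2*x - 8) - 4*x^2 - 12*x + 16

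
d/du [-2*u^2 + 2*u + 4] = 2 - 4*u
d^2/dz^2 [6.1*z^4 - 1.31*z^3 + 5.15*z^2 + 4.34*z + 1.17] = 73.2*z^2 - 7.86*z + 10.3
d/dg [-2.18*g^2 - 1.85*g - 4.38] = -4.36*g - 1.85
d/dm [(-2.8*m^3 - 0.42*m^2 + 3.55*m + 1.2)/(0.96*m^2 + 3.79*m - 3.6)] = (-2.688*m^4 - 21.224*m^3 + 25.2402*m^2 + 0.720000000000001*m - 17.328)/(0.9216*m^4 + 7.2768*m^3 + 7.4521*m^2 - 27.288*m + 12.96)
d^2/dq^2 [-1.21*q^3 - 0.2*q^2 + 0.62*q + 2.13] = -7.26*q - 0.4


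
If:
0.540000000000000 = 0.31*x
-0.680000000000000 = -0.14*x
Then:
No Solution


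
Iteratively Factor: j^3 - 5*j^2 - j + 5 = (j - 1)*(j^2 - 4*j - 5) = (j - 1)*(j + 1)*(j - 5)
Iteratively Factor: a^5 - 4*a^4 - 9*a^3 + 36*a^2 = (a)*(a^4 - 4*a^3 - 9*a^2 + 36*a) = a*(a - 3)*(a^3 - a^2 - 12*a) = a^2*(a - 3)*(a^2 - a - 12) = a^2*(a - 3)*(a + 3)*(a - 4)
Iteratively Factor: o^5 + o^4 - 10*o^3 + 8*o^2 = (o)*(o^4 + o^3 - 10*o^2 + 8*o) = o^2*(o^3 + o^2 - 10*o + 8) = o^2*(o + 4)*(o^2 - 3*o + 2) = o^2*(o - 1)*(o + 4)*(o - 2)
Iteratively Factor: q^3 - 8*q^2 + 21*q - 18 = (q - 3)*(q^2 - 5*q + 6) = (q - 3)^2*(q - 2)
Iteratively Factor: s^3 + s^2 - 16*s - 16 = (s + 4)*(s^2 - 3*s - 4) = (s + 1)*(s + 4)*(s - 4)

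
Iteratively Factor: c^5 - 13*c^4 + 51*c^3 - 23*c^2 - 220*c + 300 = (c + 2)*(c^4 - 15*c^3 + 81*c^2 - 185*c + 150) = (c - 5)*(c + 2)*(c^3 - 10*c^2 + 31*c - 30) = (c - 5)*(c - 3)*(c + 2)*(c^2 - 7*c + 10) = (c - 5)*(c - 3)*(c - 2)*(c + 2)*(c - 5)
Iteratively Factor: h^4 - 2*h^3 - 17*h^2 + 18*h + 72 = (h + 3)*(h^3 - 5*h^2 - 2*h + 24) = (h + 2)*(h + 3)*(h^2 - 7*h + 12) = (h - 4)*(h + 2)*(h + 3)*(h - 3)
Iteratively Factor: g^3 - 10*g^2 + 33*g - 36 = (g - 3)*(g^2 - 7*g + 12) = (g - 3)^2*(g - 4)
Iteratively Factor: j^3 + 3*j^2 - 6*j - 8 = (j + 1)*(j^2 + 2*j - 8) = (j - 2)*(j + 1)*(j + 4)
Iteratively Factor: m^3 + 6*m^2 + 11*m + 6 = (m + 1)*(m^2 + 5*m + 6) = (m + 1)*(m + 2)*(m + 3)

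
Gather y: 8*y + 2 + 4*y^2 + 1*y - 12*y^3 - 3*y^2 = -12*y^3 + y^2 + 9*y + 2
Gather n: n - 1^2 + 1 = n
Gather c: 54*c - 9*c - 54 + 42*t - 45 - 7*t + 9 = 45*c + 35*t - 90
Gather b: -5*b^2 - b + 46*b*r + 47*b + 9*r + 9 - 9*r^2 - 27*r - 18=-5*b^2 + b*(46*r + 46) - 9*r^2 - 18*r - 9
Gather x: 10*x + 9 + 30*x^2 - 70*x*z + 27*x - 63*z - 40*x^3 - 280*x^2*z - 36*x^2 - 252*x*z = -40*x^3 + x^2*(-280*z - 6) + x*(37 - 322*z) - 63*z + 9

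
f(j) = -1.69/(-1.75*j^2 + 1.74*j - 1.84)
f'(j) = -1.69*(3.5*j - 1.74)/(-1.75*j^2 + 1.74*j - 1.84)^2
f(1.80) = 0.39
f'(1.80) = -0.40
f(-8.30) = 0.01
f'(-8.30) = 0.00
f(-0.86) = 0.36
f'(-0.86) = 0.37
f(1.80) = 0.39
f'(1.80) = -0.40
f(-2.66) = 0.09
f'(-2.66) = 0.05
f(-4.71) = 0.03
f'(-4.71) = 0.01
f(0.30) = 1.15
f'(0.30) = 0.54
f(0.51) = 1.20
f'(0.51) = -0.04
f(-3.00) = 0.07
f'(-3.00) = 0.04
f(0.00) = 0.92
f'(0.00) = 0.87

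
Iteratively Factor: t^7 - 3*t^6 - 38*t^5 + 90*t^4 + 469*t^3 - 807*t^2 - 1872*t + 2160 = (t - 3)*(t^6 - 38*t^4 - 24*t^3 + 397*t^2 + 384*t - 720) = (t - 3)*(t + 3)*(t^5 - 3*t^4 - 29*t^3 + 63*t^2 + 208*t - 240) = (t - 3)*(t - 1)*(t + 3)*(t^4 - 2*t^3 - 31*t^2 + 32*t + 240) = (t - 5)*(t - 3)*(t - 1)*(t + 3)*(t^3 + 3*t^2 - 16*t - 48) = (t - 5)*(t - 3)*(t - 1)*(t + 3)*(t + 4)*(t^2 - t - 12) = (t - 5)*(t - 4)*(t - 3)*(t - 1)*(t + 3)*(t + 4)*(t + 3)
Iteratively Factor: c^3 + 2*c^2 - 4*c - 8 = (c - 2)*(c^2 + 4*c + 4) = (c - 2)*(c + 2)*(c + 2)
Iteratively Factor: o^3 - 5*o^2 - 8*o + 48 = (o + 3)*(o^2 - 8*o + 16) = (o - 4)*(o + 3)*(o - 4)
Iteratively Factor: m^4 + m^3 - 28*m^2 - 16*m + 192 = (m - 3)*(m^3 + 4*m^2 - 16*m - 64) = (m - 3)*(m + 4)*(m^2 - 16) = (m - 4)*(m - 3)*(m + 4)*(m + 4)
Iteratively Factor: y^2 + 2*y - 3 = (y - 1)*(y + 3)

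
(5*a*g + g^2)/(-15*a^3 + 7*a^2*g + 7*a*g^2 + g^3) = g/(-3*a^2 + 2*a*g + g^2)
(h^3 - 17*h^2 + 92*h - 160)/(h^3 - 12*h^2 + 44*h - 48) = (h^2 - 13*h + 40)/(h^2 - 8*h + 12)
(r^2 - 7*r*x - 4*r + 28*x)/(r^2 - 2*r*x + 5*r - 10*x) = (r^2 - 7*r*x - 4*r + 28*x)/(r^2 - 2*r*x + 5*r - 10*x)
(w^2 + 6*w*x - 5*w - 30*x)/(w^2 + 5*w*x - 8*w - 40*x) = (w^2 + 6*w*x - 5*w - 30*x)/(w^2 + 5*w*x - 8*w - 40*x)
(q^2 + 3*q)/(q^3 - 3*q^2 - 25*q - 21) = q/(q^2 - 6*q - 7)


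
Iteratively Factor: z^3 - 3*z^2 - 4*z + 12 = (z + 2)*(z^2 - 5*z + 6) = (z - 3)*(z + 2)*(z - 2)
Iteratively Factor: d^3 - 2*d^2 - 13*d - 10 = (d - 5)*(d^2 + 3*d + 2) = (d - 5)*(d + 1)*(d + 2)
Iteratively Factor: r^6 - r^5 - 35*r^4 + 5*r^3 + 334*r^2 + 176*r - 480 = (r - 5)*(r^5 + 4*r^4 - 15*r^3 - 70*r^2 - 16*r + 96) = (r - 5)*(r + 4)*(r^4 - 15*r^2 - 10*r + 24) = (r - 5)*(r - 4)*(r + 4)*(r^3 + 4*r^2 + r - 6) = (r - 5)*(r - 4)*(r - 1)*(r + 4)*(r^2 + 5*r + 6) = (r - 5)*(r - 4)*(r - 1)*(r + 2)*(r + 4)*(r + 3)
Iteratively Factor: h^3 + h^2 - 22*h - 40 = (h + 4)*(h^2 - 3*h - 10) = (h + 2)*(h + 4)*(h - 5)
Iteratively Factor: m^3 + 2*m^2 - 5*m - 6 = (m + 3)*(m^2 - m - 2) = (m - 2)*(m + 3)*(m + 1)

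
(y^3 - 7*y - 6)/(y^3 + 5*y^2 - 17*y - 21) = (y + 2)/(y + 7)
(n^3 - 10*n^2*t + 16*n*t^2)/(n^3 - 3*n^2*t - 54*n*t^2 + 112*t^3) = n/(n + 7*t)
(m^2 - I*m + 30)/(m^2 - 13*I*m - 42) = (m + 5*I)/(m - 7*I)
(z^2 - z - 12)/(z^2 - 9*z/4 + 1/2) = 4*(z^2 - z - 12)/(4*z^2 - 9*z + 2)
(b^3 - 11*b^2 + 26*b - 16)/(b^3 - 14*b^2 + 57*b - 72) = (b^2 - 3*b + 2)/(b^2 - 6*b + 9)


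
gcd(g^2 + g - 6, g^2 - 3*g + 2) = g - 2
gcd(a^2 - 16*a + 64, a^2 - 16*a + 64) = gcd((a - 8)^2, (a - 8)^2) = a^2 - 16*a + 64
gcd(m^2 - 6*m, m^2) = m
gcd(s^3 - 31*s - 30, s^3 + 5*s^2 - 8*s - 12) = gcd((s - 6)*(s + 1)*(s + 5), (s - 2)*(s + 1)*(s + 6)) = s + 1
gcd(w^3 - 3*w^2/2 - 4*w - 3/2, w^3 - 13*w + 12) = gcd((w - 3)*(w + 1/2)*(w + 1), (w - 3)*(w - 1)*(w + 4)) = w - 3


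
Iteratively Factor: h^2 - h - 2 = (h - 2)*(h + 1)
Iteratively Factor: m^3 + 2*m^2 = (m + 2)*(m^2) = m*(m + 2)*(m)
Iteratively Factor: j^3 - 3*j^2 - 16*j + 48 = (j + 4)*(j^2 - 7*j + 12) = (j - 4)*(j + 4)*(j - 3)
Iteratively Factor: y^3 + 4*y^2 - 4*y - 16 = (y + 2)*(y^2 + 2*y - 8) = (y + 2)*(y + 4)*(y - 2)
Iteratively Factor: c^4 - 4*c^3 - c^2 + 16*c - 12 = (c - 2)*(c^3 - 2*c^2 - 5*c + 6) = (c - 2)*(c - 1)*(c^2 - c - 6) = (c - 3)*(c - 2)*(c - 1)*(c + 2)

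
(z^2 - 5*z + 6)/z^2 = 1 - 5/z + 6/z^2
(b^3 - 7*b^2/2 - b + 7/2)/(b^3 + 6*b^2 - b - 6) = (b - 7/2)/(b + 6)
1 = 1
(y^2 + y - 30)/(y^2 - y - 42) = (y - 5)/(y - 7)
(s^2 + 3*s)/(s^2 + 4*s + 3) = s/(s + 1)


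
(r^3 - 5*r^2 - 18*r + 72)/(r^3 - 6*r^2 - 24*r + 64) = (r^2 - 9*r + 18)/(r^2 - 10*r + 16)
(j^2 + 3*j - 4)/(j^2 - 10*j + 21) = (j^2 + 3*j - 4)/(j^2 - 10*j + 21)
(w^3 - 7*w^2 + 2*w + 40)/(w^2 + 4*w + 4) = (w^2 - 9*w + 20)/(w + 2)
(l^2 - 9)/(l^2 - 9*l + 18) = (l + 3)/(l - 6)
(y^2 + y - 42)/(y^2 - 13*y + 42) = (y + 7)/(y - 7)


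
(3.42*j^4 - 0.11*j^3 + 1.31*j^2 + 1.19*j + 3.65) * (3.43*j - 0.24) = 11.7306*j^5 - 1.1981*j^4 + 4.5197*j^3 + 3.7673*j^2 + 12.2339*j - 0.876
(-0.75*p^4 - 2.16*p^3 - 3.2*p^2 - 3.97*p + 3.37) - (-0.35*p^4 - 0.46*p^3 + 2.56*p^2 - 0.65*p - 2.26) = -0.4*p^4 - 1.7*p^3 - 5.76*p^2 - 3.32*p + 5.63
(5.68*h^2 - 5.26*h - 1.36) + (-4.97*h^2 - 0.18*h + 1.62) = 0.71*h^2 - 5.44*h + 0.26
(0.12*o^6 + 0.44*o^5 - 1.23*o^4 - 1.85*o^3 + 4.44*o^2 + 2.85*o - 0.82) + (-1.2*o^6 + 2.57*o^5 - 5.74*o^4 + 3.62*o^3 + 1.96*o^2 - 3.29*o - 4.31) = -1.08*o^6 + 3.01*o^5 - 6.97*o^4 + 1.77*o^3 + 6.4*o^2 - 0.44*o - 5.13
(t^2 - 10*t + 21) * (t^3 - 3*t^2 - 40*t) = t^5 - 13*t^4 + 11*t^3 + 337*t^2 - 840*t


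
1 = 1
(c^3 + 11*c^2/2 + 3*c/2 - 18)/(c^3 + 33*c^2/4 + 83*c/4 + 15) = 2*(2*c - 3)/(4*c + 5)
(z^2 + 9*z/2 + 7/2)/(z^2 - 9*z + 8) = (2*z^2 + 9*z + 7)/(2*(z^2 - 9*z + 8))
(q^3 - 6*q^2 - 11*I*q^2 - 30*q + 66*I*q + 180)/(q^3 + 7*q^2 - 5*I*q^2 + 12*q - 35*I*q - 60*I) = (q^2 - 6*q*(1 + I) + 36*I)/(q^2 + 7*q + 12)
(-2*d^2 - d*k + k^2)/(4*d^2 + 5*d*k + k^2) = (-2*d + k)/(4*d + k)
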